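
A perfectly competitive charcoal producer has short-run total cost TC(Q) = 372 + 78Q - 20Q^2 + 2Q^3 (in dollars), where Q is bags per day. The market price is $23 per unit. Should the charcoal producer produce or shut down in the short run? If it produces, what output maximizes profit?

Shut down

Variable cost is VC = 78Q - 20Q^2 + 2Q^3, so AVC = VC/Q = 78 - 20Q + 2Q^2 and MC = dTC/dQ = 78 - 40Q + 6Q^2.
AVC is minimized where dAVC/dQ = -20 + 4Q = 0, at Q = 5; min AVC = 78 - 20·5 + 2·5^2 = $28.
With P < min AVC ($23 < $28), every unit sold adds to the loss.
The firm minimizes its loss by shutting down and losing only its fixed cost of $372.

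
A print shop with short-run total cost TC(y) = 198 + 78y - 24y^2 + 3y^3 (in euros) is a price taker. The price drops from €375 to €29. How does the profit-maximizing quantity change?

Output falls from 9 to 0 (the firm shuts down)

MC = 78 - 48y + 9y^2; the shutdown threshold is min AVC = €30 (at y = 4).
At P = €375 ≥ min AVC, set P = MC on the rising branch: y = 9.
At P = €29 < min AVC = €30, price no longer covers variable cost at any output, so the firm shuts down: y = 0.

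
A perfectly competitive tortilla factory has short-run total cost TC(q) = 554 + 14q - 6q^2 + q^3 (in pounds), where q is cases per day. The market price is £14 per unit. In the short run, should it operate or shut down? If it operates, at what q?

From TC, MC = TC'(q) = 14 - 12q + 3q^2 and AVC = VC/q = 14 - 6q + q^2.
The AVC parabola has its vertex at q = 6/2 = 3, where AVC = 14 - 6·3 + 3^2 = £5.
Because £14 ≥ £5, revenue can cover variable cost; the firm operates.
P = MC gives -12q + 3q^2 = 0, with roots 0 and 4. Take the larger (rising MC): q* = 4.
Check: AVC at q = 4 is £6 ≤ P, so revenue covers variable cost.
Profit = P·q − TC = 14·4 − 578 = -£522, a loss, but smaller than the £554 fixed cost the firm would lose by shutting down.

Produce at q = 4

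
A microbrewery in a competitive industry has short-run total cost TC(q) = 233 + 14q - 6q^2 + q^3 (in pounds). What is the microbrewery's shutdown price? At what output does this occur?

The shutdown price is the minimum of AVC. VC = 14q - 6q^2 + q^3, so AVC = 14 - 6q + q^2.
At the minimum of AVC, MC = AVC. MC = 14 - 12q + 3q^2; setting MC = AVC gives 2q^2 - 6q = 0, so q = 3. min AVC = 5.
For P < £5 the firm produces nothing.

£5 per unit, at q = 3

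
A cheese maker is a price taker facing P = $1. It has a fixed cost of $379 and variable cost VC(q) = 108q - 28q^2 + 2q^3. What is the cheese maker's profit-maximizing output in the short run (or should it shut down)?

Shut down

Strip out fixed cost: VC = 108q - 28q^2 + 2q^3. Then AVC = 108 - 28q + 2q^2 and MC = 108 - 56q + 6q^2.
AVC is minimized where dAVC/dq = -28 + 4q = 0, at q = 7; min AVC = 108 - 28·7 + 2·7^2 = $10.
With P < min AVC ($1 < $10), every unit sold adds to the loss.
The firm minimizes its loss by shutting down and losing only its fixed cost of $379.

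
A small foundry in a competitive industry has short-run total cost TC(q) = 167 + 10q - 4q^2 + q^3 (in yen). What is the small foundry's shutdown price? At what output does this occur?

¥6 per unit, at q = 2

Short-run supply begins at min AVC. From VC = 10q - 4q^2 + q^3, AVC = 10 - 4q + q^2.
At the minimum of AVC, MC = AVC. MC = 10 - 8q + 3q^2; setting MC = AVC gives 2q^2 - 4q = 0, so q = 2. min AVC = 6.
The firm shuts down for any P below ¥6.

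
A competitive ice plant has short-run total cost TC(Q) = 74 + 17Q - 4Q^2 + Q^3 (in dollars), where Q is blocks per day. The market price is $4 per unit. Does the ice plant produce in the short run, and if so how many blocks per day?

Shut down

Variable cost is VC = 17Q - 4Q^2 + Q^3, so AVC = VC/Q = 17 - 4Q + Q^2 and MC = dTC/dQ = 17 - 8Q + 3Q^2.
AVC is minimized where dAVC/dQ = -4 + 2Q = 0, at Q = 2; min AVC = 17 - 4·2 + 2^2 = $13.
With P < min AVC ($4 < $13), every unit sold adds to the loss.
Shutting down limits the loss to fixed cost, $74.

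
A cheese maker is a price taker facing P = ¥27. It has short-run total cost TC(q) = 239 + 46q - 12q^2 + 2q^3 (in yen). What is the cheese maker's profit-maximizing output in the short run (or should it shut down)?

Shut down

Variable cost is VC = 46q - 12q^2 + 2q^3, so AVC = VC/q = 46 - 12q + 2q^2 and MC = dTC/dq = 46 - 24q + 6q^2.
The AVC parabola has its vertex at q = 12/4 = 3, where AVC = 46 - 12·3 + 2·3^2 = ¥28.
P = ¥27 lies below min AVC = ¥28; no output level covers variable cost.
Shutting down limits the loss to fixed cost, ¥239.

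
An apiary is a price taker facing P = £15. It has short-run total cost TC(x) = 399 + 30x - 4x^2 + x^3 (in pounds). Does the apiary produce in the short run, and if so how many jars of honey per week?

Shut down

From TC, MC = TC'(x) = 30 - 8x + 3x^2 and AVC = VC/x = 30 - 4x + x^2.
The AVC parabola has its vertex at x = 4/2 = 2, where AVC = 30 - 4·2 + 2^2 = £26.
P = £15 lies below min AVC = £26; no output level covers variable cost.
The firm minimizes its loss by shutting down and losing only its fixed cost of £399.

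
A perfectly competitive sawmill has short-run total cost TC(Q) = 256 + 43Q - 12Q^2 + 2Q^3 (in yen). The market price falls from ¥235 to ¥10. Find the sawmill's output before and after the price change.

MC = 43 - 24Q + 6Q^2; the shutdown threshold is min AVC = ¥25 (at Q = 3).
At P = ¥235 ≥ min AVC, set P = MC on the rising branch: Q = 8.
At P = ¥10 < min AVC = ¥25, price no longer covers variable cost at any output, so the firm shuts down: Q = 0.

Output falls from 8 to 0 (the firm shuts down)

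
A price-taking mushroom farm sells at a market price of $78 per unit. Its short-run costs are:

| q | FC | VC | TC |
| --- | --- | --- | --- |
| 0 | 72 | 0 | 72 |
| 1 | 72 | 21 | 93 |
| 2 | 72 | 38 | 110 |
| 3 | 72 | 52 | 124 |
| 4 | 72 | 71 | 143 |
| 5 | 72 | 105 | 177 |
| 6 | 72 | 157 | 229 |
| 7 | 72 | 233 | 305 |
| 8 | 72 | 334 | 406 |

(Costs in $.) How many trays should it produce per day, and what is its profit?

q = 7; profit = $241

Tabulate TR − TC: q=0: -72; q=1: -15; q=2: 46; q=3: 110; q=4: 169; q=5: 213; q=6: 239; q=7: 241; q=8: 218.
Profit is maximized at q = 7. AVC there is 233/7 = $33.29 ≤ P, so producing beats shutting down (which would give -$72).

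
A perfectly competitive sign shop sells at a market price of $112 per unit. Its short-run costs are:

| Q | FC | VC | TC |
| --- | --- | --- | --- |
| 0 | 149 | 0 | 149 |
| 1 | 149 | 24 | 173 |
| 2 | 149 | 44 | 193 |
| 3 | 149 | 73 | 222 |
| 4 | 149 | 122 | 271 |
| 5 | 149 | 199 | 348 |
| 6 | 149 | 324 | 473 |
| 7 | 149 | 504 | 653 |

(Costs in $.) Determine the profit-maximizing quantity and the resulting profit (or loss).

Q = 5; profit = $212

Tabulate TR − TC: Q=0: -149; Q=1: -61; Q=2: 31; Q=3: 114; Q=4: 177; Q=5: 212; Q=6: 199; Q=7: 131.
Profit is maximized at Q = 5. AVC there is 199/5 = $39.80 ≤ P, so producing beats shutting down (which would give -$149).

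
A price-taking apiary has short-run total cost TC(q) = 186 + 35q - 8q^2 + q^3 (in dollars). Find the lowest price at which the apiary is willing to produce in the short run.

$19 per unit

The firm shuts down when price falls below the minimum of average variable cost. AVC = VC/q = 35 - 8q + q^2.
At the minimum of AVC, MC = AVC. MC = 35 - 16q + 3q^2; setting MC = AVC gives 2q^2 - 8q = 0, so q = 4. min AVC = 19.
So the shutdown price is $19.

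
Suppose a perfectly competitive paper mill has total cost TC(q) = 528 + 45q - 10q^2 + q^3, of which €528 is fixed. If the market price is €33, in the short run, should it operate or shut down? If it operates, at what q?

From TC, MC = TC'(q) = 45 - 20q + 3q^2 and AVC = VC/q = 45 - 10q + q^2.
AVC hits its minimum where MC = AVC, at q = 5, giving min AVC = 45 - 10·5 + 5^2 = €20.
Because €33 ≥ €20, revenue can cover variable cost; the firm operates.
P = MC gives 12 - 20q + 3q^2 = 0, with roots 2/3 and 6. Take the larger (rising MC): q* = 6.
Check: AVC at q = 6 is €21 ≤ P, so revenue covers variable cost.
Profit = P·q − TC = 33·6 − 654 = -€456, a loss, but smaller than the €528 fixed cost the firm would lose by shutting down.

Produce at q = 6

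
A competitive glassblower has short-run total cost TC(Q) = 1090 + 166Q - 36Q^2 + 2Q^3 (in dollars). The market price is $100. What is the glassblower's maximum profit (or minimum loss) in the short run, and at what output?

AVC = 166 - 36Q + 2Q^2 has its minimum $4 at Q = 9; price $100 clears that bar, so the firm operates.
With MC = 166 - 72Q + 6Q^2, P = MC on the upward-sloping part at Q* = 11.
TR = 100·11 = 1100. TC = 1090 + 132 = 1222. Profit = 1100 − 1222 = -$122.
Shutting down would mean losing the fixed cost of $1090, so operating at a loss of $122 is better by $968.

Profit = -$122 at Q = 11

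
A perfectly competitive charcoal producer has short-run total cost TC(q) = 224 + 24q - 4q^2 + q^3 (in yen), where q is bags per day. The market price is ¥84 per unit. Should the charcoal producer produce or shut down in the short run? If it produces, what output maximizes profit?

Produce at q = 6

Strip out fixed cost: VC = 24q - 4q^2 + q^3. Then AVC = 24 - 4q + q^2 and MC = 24 - 8q + 3q^2.
AVC hits its minimum where MC = AVC, at q = 2, giving min AVC = 24 - 4·2 + 2^2 = ¥20.
Since P = ¥84 ≥ min AVC = ¥20, price covers variable cost and the firm should produce.
P = MC gives -60 - 8q + 3q^2 = 0, with roots -10/3 and 6. Take the larger (rising MC): q* = 6.
Check: AVC at q = 6 is ¥36 ≤ P, so revenue covers variable cost.
Profit = P·q − TC = 84·6 − 440 = ¥64.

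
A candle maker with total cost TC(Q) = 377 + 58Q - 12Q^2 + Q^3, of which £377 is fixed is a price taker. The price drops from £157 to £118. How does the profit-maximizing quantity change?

AVC = 58 - 12Q + Q^2, minimized at Q = 6 where min AVC = £22. MC = 58 - 24Q + 3Q^2.
At P = £157 ≥ min AVC, set P = MC on the rising branch: Q = 11.
At P = £118 ≥ min AVC, set P = MC: Q = 10. The firm stays open but cuts output.

Output falls from 11 to 10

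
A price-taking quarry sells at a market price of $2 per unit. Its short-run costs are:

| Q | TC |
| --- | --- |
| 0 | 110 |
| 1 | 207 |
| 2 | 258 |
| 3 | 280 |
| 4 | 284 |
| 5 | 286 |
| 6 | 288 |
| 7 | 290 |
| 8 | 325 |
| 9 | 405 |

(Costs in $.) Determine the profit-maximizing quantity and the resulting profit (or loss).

Q = 0 (shut down); profit = -$110

Compute π = P·Q − TC at each output: Q=0: -110; Q=1: -205; Q=2: -254; Q=3: -274; Q=4: -276; Q=5: -276; Q=6: -276; Q=7: -276; Q=8: -309; Q=9: -387.
Profit is highest at Q = 0. Equivalently, the lowest AVC in the table is 180/7 ≈ $25.71 at Q = 7, and P = $2 falls below it — price never covers variable cost, so the firm shuts down and loses only its fixed cost.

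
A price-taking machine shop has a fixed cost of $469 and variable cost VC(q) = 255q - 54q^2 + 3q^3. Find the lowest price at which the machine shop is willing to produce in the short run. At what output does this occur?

$12 per unit, at q = 9

Short-run supply begins at min AVC. From VC = 255q - 54q^2 + 3q^3, AVC = 255 - 54q + 3q^2.
At the minimum of AVC, MC = AVC. MC = 255 - 108q + 9q^2; setting MC = AVC gives 6q^2 - 54q = 0, so q = 9. min AVC = 12.
The firm shuts down for any P below $12.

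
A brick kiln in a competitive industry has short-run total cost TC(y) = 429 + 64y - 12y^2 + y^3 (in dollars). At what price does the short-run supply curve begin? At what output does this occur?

Short-run supply begins at min AVC. From VC = 64y - 12y^2 + y^3, AVC = 64 - 12y + y^2.
At the minimum of AVC, MC = AVC. MC = 64 - 24y + 3y^2; setting MC = AVC gives 2y^2 - 12y = 0, so y = 6. min AVC = 28.
The firm shuts down for any P below $28.

$28 per unit, at y = 6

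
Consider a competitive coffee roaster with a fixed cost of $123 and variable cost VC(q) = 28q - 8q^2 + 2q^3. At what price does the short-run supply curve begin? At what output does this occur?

$20 per unit, at q = 2

Short-run supply begins at min AVC. From VC = 28q - 8q^2 + 2q^3, AVC = 28 - 8q + 2q^2.
dAVC/dq = -8 + 4q = 0 gives q = 2. min AVC = 28 - 8·2 + 2·2^2 = 20.
So the shutdown price is $20.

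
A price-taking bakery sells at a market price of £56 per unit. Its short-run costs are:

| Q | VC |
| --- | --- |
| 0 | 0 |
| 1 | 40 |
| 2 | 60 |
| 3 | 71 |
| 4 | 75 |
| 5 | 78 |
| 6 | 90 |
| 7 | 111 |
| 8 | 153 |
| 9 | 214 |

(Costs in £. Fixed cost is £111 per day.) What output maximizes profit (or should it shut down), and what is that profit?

Q = 8; profit = £184

Tabulate TR − TC: Q=0: -111; Q=1: -95; Q=2: -59; Q=3: -14; Q=4: 38; Q=5: 91; Q=6: 135; Q=7: 170; Q=8: 184; Q=9: 179.
Profit is maximized at Q = 8. AVC there is 153/8 = £19.12 ≤ P, so producing beats shutting down (which would give -£111).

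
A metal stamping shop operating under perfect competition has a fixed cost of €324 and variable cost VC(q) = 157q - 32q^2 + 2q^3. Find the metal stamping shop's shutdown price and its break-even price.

Shutdown price = min AVC. AVC = 157 - 32q + 2q^2, with vertex at q = 8 and minimum €29.
ATC = 324/q + 157 - 32q + 2q^2. Setting dATC/dq = −324/q^2 − 32 + 4q = 0 gives q = 9 (since 4·9^3 − 32·9^2 = 324).
min ATC = 324/9 + 157 − 32·9 + 2·9^2 = €67. That is the break-even price.
Between these two prices the firm operates at a loss; above €67 it earns a profit.

Shutdown price = €29; break-even price = €67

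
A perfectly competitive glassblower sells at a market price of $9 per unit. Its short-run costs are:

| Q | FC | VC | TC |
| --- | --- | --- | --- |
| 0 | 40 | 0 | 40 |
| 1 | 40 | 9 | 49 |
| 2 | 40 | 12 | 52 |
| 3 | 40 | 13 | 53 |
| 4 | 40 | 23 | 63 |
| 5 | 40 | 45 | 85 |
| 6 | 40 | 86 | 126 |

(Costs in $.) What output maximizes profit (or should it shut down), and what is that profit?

Q = 3; profit = -$26

Tabulate TR − TC: Q=0: -40; Q=1: -40; Q=2: -34; Q=3: -26; Q=4: -27; Q=5: -40; Q=6: -72.
Profit is maximized at Q = 3. AVC there is 13/3 = $4.33 ≤ P, so producing beats shutting down (which would give -$40).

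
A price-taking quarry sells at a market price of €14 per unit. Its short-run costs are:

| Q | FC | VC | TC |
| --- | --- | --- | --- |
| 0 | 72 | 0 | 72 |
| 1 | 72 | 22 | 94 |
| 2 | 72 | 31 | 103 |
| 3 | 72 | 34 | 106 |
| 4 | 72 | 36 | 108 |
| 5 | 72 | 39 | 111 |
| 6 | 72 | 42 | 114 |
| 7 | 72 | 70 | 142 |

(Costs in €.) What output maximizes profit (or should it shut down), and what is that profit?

Compute π = P·Q − TC at each output: Q=0: -72; Q=1: -80; Q=2: -75; Q=3: -64; Q=4: -52; Q=5: -41; Q=6: -30; Q=7: -44.
Profit is maximized at Q = 6. AVC there is 42/6 = €7 ≤ P, so producing beats shutting down (which would give -€72).

Q = 6; profit = -€30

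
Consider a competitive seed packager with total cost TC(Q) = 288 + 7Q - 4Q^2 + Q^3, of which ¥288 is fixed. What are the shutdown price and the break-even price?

Shutdown price = ¥3; break-even price = ¥67

Shutdown price = min AVC. AVC = 7 - 4Q + Q^2, with vertex at Q = 2 and minimum ¥3.
ATC = 288/Q + 7 - 4Q + Q^2. Setting dATC/dQ = −288/Q^2 − 4 + 2Q = 0 gives Q = 6 (since 2·6^3 − 4·6^2 = 288).
min ATC = 288/6 + 7 − 4·6 + 6^2 = ¥67. That is the break-even price.
Between these two prices the firm operates at a loss; above ¥67 it earns a profit.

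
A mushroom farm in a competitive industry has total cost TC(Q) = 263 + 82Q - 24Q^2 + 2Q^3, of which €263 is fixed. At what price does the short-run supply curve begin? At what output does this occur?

€10 per unit, at Q = 6

The shutdown price is the minimum of AVC. VC = 82Q - 24Q^2 + 2Q^3, so AVC = 82 - 24Q + 2Q^2.
dAVC/dQ = -24 + 4Q = 0 gives Q = 6. min AVC = 82 - 24·6 + 2·6^2 = 10.
So the shutdown price is €10.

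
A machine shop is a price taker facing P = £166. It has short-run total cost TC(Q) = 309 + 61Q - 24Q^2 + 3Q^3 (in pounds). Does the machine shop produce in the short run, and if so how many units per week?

Produce at Q = 7

Variable cost is VC = 61Q - 24Q^2 + 3Q^3, so AVC = VC/Q = 61 - 24Q + 3Q^2 and MC = dTC/dQ = 61 - 48Q + 9Q^2.
The AVC parabola has its vertex at Q = 24/6 = 4, where AVC = 61 - 24·4 + 3·4^2 = £13.
Since P = £166 ≥ min AVC = £13, price covers variable cost and the firm should produce.
Set P = MC: 166 = 61 - 48Q + 9Q^2 → -105 - 48Q + 9Q^2 = 0. The roots are Q = -5/3 and Q = 7; the profit-maximizing output is on the rising part of MC, so Q* = 7.
Check: AVC at Q = 7 is £40 ≤ P, so revenue covers variable cost.
Profit = P·Q − TC = 166·7 − 589 = £573.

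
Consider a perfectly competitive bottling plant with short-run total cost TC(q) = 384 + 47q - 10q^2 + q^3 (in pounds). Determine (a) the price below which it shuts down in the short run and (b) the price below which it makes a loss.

Shutdown price = £22; break-even price = £79

Shutdown price = min AVC. AVC = 47 - 10q + q^2, with vertex at q = 5 and minimum £22.
ATC = 384/q + 47 - 10q + q^2. Setting dATC/dq = −384/q^2 − 10 + 2q = 0 gives q = 8 (since 2·8^3 − 10·8^2 = 384).
min ATC = 384/8 + 47 − 10·8 + 8^2 = £79. That is the break-even price.
Between these two prices the firm operates at a loss; above £79 it earns a profit.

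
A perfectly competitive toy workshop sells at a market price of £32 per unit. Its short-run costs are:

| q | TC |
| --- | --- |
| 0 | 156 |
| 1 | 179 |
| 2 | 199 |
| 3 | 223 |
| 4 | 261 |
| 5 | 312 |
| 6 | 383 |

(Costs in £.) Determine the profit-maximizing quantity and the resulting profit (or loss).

Profit at each row (π = 32q − TC): q=0: -156; q=1: -147; q=2: -135; q=3: -127; q=4: -133; q=5: -152; q=6: -191.
Profit is maximized at q = 3. AVC there is 67/3 = £22.33 ≤ P, so producing beats shutting down (which would give -£156).

q = 3; profit = -£127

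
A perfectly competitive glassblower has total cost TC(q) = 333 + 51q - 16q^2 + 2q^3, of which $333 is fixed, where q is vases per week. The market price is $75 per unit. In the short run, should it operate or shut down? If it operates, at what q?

Produce at q = 6

Strip out fixed cost: VC = 51q - 16q^2 + 2q^3. Then AVC = 51 - 16q + 2q^2 and MC = 51 - 32q + 6q^2.
AVC hits its minimum where MC = AVC, at q = 4, giving min AVC = 51 - 16·4 + 2·4^2 = $19.
Because $75 ≥ $19, revenue can cover variable cost; the firm operates.
Solving P = MC: -24 - 32q + 6q^2 = 0 ⇒ q = -2/3 or 6. On the upward-sloping branch, q* = 6.
Check: AVC at q = 6 is $27 ≤ P, so revenue covers variable cost.
Profit = P·q − TC = 75·6 − 495 = -$45, a loss, but smaller than the $333 fixed cost the firm would lose by shutting down.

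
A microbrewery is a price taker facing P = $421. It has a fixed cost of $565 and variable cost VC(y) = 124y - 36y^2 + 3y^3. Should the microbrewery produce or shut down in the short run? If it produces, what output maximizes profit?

From TC, MC = TC'(y) = 124 - 72y + 9y^2 and AVC = VC/y = 124 - 36y + 3y^2.
The AVC parabola has its vertex at y = 36/6 = 6, where AVC = 124 - 36·6 + 3·6^2 = $16.
Because $421 ≥ $16, revenue can cover variable cost; the firm operates.
Set P = MC: 421 = 124 - 72y + 9y^2 → -297 - 72y + 9y^2 = 0. The roots are y = -3 and y = 11; the profit-maximizing output is on the rising part of MC, so y* = 11.
Check: AVC at y = 11 is $91 ≤ P, so revenue covers variable cost.
Profit = P·y − TC = 421·11 − 1566 = $3065.

Produce at y = 11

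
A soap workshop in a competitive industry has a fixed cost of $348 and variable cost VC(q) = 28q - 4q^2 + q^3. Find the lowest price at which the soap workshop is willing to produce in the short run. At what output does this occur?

$24 per unit, at q = 2

Short-run supply begins at min AVC. From VC = 28q - 4q^2 + q^3, AVC = 28 - 4q + q^2.
dAVC/dq = -4 + 2q = 0 gives q = 2. min AVC = 28 - 4·2 + 2^2 = 24.
For P < $24 the firm produces nothing.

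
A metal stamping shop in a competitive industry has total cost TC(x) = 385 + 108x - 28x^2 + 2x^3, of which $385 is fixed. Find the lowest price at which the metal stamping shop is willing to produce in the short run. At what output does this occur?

$10 per unit, at x = 7

The shutdown price is the minimum of AVC. VC = 108x - 28x^2 + 2x^3, so AVC = 108 - 28x + 2x^2.
At the minimum of AVC, MC = AVC. MC = 108 - 56x + 6x^2; setting MC = AVC gives 4x^2 - 28x = 0, so x = 7. min AVC = 10.
The firm shuts down for any P below $10.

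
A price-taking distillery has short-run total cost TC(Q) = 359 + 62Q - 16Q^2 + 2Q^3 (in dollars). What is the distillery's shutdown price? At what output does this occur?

The firm shuts down when price falls below the minimum of average variable cost. AVC = VC/Q = 62 - 16Q + 2Q^2.
At the minimum of AVC, MC = AVC. MC = 62 - 32Q + 6Q^2; setting MC = AVC gives 4Q^2 - 16Q = 0, so Q = 4. min AVC = 30.
The firm shuts down for any P below $30.

$30 per unit, at Q = 4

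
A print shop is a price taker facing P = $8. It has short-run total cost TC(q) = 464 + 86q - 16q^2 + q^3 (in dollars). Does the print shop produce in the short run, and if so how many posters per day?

Shut down

Strip out fixed cost: VC = 86q - 16q^2 + q^3. Then AVC = 86 - 16q + q^2 and MC = 86 - 32q + 3q^2.
AVC hits its minimum where MC = AVC, at q = 8, giving min AVC = 86 - 16·8 + 8^2 = $22.
With P < min AVC ($8 < $22), every unit sold adds to the loss.
Best response: produce nothing and absorb the $464 fixed cost.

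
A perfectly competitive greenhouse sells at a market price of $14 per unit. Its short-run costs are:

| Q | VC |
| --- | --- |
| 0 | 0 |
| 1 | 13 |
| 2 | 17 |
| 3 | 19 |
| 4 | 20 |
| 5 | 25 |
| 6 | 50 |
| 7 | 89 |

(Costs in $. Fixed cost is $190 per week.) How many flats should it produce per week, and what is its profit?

Profit at each row (π = 14Q − TC): Q=0: -190; Q=1: -189; Q=2: -179; Q=3: -167; Q=4: -154; Q=5: -145; Q=6: -156; Q=7: -181.
Profit is maximized at Q = 5. AVC there is 25/5 = $5 ≤ P, so producing beats shutting down (which would give -$190).

Q = 5; profit = -$145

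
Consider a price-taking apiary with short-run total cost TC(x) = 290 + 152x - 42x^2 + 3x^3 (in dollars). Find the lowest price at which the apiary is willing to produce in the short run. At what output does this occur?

$5 per unit, at x = 7

Short-run supply begins at min AVC. From VC = 152x - 42x^2 + 3x^3, AVC = 152 - 42x + 3x^2.
At the minimum of AVC, MC = AVC. MC = 152 - 84x + 9x^2; setting MC = AVC gives 6x^2 - 42x = 0, so x = 7. min AVC = 5.
For P < $5 the firm produces nothing.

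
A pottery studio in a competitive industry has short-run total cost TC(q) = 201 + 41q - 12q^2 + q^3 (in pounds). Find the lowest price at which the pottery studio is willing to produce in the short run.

The shutdown price is the minimum of AVC. VC = 41q - 12q^2 + q^3, so AVC = 41 - 12q + q^2.
dAVC/dq = -12 + 2q = 0 gives q = 6. min AVC = 41 - 12·6 + 6^2 = 5.
So the shutdown price is £5.

£5 per unit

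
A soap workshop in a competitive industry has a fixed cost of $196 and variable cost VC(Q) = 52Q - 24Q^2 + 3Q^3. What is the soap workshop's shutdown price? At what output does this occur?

The firm shuts down when price falls below the minimum of average variable cost. AVC = VC/Q = 52 - 24Q + 3Q^2.
At the minimum of AVC, MC = AVC. MC = 52 - 48Q + 9Q^2; setting MC = AVC gives 6Q^2 - 24Q = 0, so Q = 4. min AVC = 4.
So the shutdown price is $4.

$4 per unit, at Q = 4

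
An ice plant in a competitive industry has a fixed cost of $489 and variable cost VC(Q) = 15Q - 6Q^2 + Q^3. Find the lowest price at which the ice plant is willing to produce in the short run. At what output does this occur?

$6 per unit, at Q = 3

Short-run supply begins at min AVC. From VC = 15Q - 6Q^2 + Q^3, AVC = 15 - 6Q + Q^2.
At the minimum of AVC, MC = AVC. MC = 15 - 12Q + 3Q^2; setting MC = AVC gives 2Q^2 - 6Q = 0, so Q = 3. min AVC = 6.
So the shutdown price is $6.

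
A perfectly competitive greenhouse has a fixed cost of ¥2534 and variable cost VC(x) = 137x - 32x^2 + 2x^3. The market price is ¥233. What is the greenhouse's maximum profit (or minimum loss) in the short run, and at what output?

AVC = 137 - 32x + 2x^2; min AVC = ¥9 at x = 8. Since P = ¥233 ≥ min AVC, the firm produces.
MC = 137 - 64x + 6x^2. Setting P = MC and taking the root on the rising branch gives x* = 12.
TR = 233·12 = 2796. TC = 2534 + 492 = 3026. Profit = 2796 − 3026 = -¥230.
By producing, the firm covers all variable cost plus ¥2304 of fixed cost; shutting down would lose the full ¥2534.

Profit = -¥230 at x = 12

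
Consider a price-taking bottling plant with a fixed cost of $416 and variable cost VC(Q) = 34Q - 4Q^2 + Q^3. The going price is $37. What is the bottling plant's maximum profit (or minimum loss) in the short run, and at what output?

Profit = -$398 at Q = 3

AVC = 34 - 4Q + Q^2; min AVC = $30 at Q = 2. Since P = $37 ≥ min AVC, the firm produces.
MC = 34 - 8Q + 3Q^2. Setting P = MC and taking the root on the rising branch gives Q* = 3.
TR = 37·3 = 111. TC = 416 + 93 = 509. Profit = 111 − 509 = -$398.
Shutting down would mean losing the fixed cost of $416, so operating at a loss of $398 is better by $18.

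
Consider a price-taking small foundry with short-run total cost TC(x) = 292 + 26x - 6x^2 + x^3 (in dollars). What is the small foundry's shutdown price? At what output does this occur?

The firm shuts down when price falls below the minimum of average variable cost. AVC = VC/x = 26 - 6x + x^2.
dAVC/dx = -6 + 2x = 0 gives x = 3. min AVC = 26 - 6·3 + 3^2 = 17.
For P < $17 the firm produces nothing.

$17 per unit, at x = 3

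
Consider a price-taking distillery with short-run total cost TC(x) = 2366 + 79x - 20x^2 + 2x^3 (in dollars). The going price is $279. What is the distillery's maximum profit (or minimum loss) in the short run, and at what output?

AVC = 79 - 20x + 2x^2 has its minimum $29 at x = 5; price $279 clears that bar, so the firm operates.
MC = 79 - 40x + 6x^2. Setting P = MC and taking the root on the rising branch gives x* = 10.
TR = 279·10 = 2790. TC = 2366 + 790 = 3156. Profit = 2790 − 3156 = -$366.
Shutting down would mean losing the fixed cost of $2366, so operating at a loss of $366 is better by $2000.

Profit = -$366 at x = 10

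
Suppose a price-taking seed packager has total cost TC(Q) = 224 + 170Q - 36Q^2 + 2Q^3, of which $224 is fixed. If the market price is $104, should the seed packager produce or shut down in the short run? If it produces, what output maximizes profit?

Produce at Q = 11

From TC, MC = TC'(Q) = 170 - 72Q + 6Q^2 and AVC = VC/Q = 170 - 36Q + 2Q^2.
The AVC parabola has its vertex at Q = 36/4 = 9, where AVC = 170 - 36·9 + 2·9^2 = $8.
P = $104 exceeds min AVC = $8, so the firm stays open.
P = MC gives 66 - 72Q + 6Q^2 = 0, with roots 1 and 11. Take the larger (rising MC): Q* = 11.
Check: AVC at Q = 11 is $16 ≤ P, so revenue covers variable cost.
Profit = P·Q − TC = 104·11 − 400 = $744.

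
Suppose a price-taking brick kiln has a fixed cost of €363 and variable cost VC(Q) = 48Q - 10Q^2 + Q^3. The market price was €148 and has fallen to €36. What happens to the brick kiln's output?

Output falls from 10 to 6

MC = 48 - 20Q + 3Q^2; the shutdown threshold is min AVC = €23 (at Q = 5).
At P = €148 ≥ min AVC, set P = MC on the rising branch: Q = 10.
At P = €36 ≥ min AVC, set P = MC: Q = 6. The firm stays open but cuts output.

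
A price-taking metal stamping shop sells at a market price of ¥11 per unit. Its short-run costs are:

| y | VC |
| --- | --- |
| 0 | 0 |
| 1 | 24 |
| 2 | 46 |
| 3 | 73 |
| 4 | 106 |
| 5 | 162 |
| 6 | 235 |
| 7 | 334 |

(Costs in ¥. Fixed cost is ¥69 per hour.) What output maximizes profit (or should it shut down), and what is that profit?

Compute π = P·y − TC at each output: y=0: -69; y=1: -82; y=2: -93; y=3: -109; y=4: -131; y=5: -176; y=6: -238; y=7: -326.
Profit is highest at y = 0. Equivalently, the lowest AVC in the table is 46/2 ≈ ¥23 at y = 2, and P = ¥11 falls below it — price never covers variable cost, so the firm shuts down and loses only its fixed cost.

y = 0 (shut down); profit = -¥69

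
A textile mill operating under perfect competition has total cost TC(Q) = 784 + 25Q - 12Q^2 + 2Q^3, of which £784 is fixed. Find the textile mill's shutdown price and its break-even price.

Shutdown price = £7; break-even price = £151

Shutdown price = min AVC. AVC = 25 - 12Q + 2Q^2, with vertex at Q = 3 and minimum £7.
ATC = 784/Q + 25 - 12Q + 2Q^2. Setting dATC/dQ = −784/Q^2 − 12 + 4Q = 0 gives Q = 7 (since 4·7^3 − 12·7^2 = 784).
min ATC = 784/7 + 25 − 12·7 + 2·7^2 = £151. That is the break-even price.
For £7 ≤ P < £151 the firm produces at a loss; below £7 it shuts down.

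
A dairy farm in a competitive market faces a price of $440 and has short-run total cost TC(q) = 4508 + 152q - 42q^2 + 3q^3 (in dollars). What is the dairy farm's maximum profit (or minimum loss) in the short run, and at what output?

Profit = -$188 at q = 12

AVC = 152 - 42q + 3q^2 has its minimum $5 at q = 7; price $440 clears that bar, so the firm operates.
With MC = 152 - 84q + 9q^2, P = MC on the upward-sloping part at q* = 12.
TR = 440·12 = 5280. TC = 4508 + 960 = 5468. Profit = 5280 − 5468 = -$188.
By producing, the firm covers all variable cost plus $4320 of fixed cost; shutting down would lose the full $4508.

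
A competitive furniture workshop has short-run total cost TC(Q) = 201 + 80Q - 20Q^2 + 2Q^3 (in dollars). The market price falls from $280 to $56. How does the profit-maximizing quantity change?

AVC = 80 - 20Q + 2Q^2, minimized at Q = 5 where min AVC = $30. MC = 80 - 40Q + 6Q^2.
With P = $280 above the shutdown price, P = MC gives Q = 10.
At P = $56 ≥ min AVC, set P = MC: Q = 6. The firm stays open but cuts output.

Output falls from 10 to 6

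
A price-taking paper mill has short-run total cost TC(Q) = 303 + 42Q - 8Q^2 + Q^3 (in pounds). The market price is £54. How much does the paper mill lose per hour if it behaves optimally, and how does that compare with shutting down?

AVC = 42 - 8Q + Q^2; min AVC = £26 at Q = 4. Since P = £54 ≥ min AVC, the firm produces.
With MC = 42 - 16Q + 3Q^2, P = MC on the upward-sloping part at Q* = 6.
TR = 54·6 = 324. TC = 303 + 180 = 483. Profit = 324 − 483 = -£159.
That loss of £159 beats the £303 the firm would lose by shutting down; producing recovers £144 of fixed cost.

Profit = -£159 at Q = 6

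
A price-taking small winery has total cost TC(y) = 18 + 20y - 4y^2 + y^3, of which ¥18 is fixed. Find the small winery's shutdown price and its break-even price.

Shutdown price = min AVC. AVC = 20 - 4y + y^2, with vertex at y = 2 and minimum ¥16.
ATC = 18/y + 20 - 4y + y^2. Setting dATC/dy = −18/y^2 − 4 + 2y = 0 gives y = 3 (since 2·3^3 − 4·3^2 = 18).
min ATC = 18/3 + 20 − 4·3 + 3^2 = ¥23. That is the break-even price.
Between these two prices the firm operates at a loss; above ¥23 it earns a profit.

Shutdown price = ¥16; break-even price = ¥23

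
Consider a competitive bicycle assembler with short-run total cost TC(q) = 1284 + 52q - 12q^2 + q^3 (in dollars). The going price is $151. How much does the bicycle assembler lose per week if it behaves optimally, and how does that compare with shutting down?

AVC = 52 - 12q + q^2 has its minimum $16 at q = 6; price $151 clears that bar, so the firm operates.
MC = 52 - 24q + 3q^2. Setting P = MC and taking the root on the rising branch gives q* = 11.
TR = 151·11 = 1661. TC = 1284 + 451 = 1735. Profit = 1661 − 1735 = -$74.
Shutting down would mean losing the fixed cost of $1284, so operating at a loss of $74 is better by $1210.

Profit = -$74 at q = 11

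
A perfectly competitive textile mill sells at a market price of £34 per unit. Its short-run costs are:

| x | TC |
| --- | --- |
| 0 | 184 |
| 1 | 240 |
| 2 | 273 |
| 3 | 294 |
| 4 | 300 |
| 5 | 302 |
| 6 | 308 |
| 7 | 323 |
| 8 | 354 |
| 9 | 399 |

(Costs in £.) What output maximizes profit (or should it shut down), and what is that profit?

x = 8; profit = -£82

Compute π = P·x − TC at each output: x=0: -184; x=1: -206; x=2: -205; x=3: -192; x=4: -164; x=5: -132; x=6: -104; x=7: -85; x=8: -82; x=9: -93.
Profit is maximized at x = 8. AVC there is 170/8 = £21.25 ≤ P, so producing beats shutting down (which would give -£184).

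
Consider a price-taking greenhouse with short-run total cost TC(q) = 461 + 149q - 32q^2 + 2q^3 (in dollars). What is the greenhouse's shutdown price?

Short-run supply begins at min AVC. From VC = 149q - 32q^2 + 2q^3, AVC = 149 - 32q + 2q^2.
dAVC/dq = -32 + 4q = 0 gives q = 8. min AVC = 149 - 32·8 + 2·8^2 = 21.
The firm shuts down for any P below $21.

$21 per unit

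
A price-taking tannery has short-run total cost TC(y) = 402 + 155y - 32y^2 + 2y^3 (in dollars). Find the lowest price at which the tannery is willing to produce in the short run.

$27 per unit

Short-run supply begins at min AVC. From VC = 155y - 32y^2 + 2y^3, AVC = 155 - 32y + 2y^2.
At the minimum of AVC, MC = AVC. MC = 155 - 64y + 6y^2; setting MC = AVC gives 4y^2 - 32y = 0, so y = 8. min AVC = 27.
So the shutdown price is $27.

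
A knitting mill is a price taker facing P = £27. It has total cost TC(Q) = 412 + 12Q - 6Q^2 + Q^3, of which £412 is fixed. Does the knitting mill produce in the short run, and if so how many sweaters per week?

Strip out fixed cost: VC = 12Q - 6Q^2 + Q^3. Then AVC = 12 - 6Q + Q^2 and MC = 12 - 12Q + 3Q^2.
The AVC parabola has its vertex at Q = 6/2 = 3, where AVC = 12 - 6·3 + 3^2 = £3.
Because £27 ≥ £3, revenue can cover variable cost; the firm operates.
P = MC gives -15 - 12Q + 3Q^2 = 0, with roots -1 and 5. Take the larger (rising MC): Q* = 5.
Check: AVC at Q = 5 is £7 ≤ P, so revenue covers variable cost.
Profit = P·Q − TC = 27·5 − 447 = -£312, a loss, but smaller than the £412 fixed cost the firm would lose by shutting down.

Produce at Q = 5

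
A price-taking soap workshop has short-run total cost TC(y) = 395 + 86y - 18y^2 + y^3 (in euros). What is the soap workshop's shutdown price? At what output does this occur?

Short-run supply begins at min AVC. From VC = 86y - 18y^2 + y^3, AVC = 86 - 18y + y^2.
dAVC/dy = -18 + 2y = 0 gives y = 9. min AVC = 86 - 18·9 + 9^2 = 5.
The firm shuts down for any P below €5.

€5 per unit, at y = 9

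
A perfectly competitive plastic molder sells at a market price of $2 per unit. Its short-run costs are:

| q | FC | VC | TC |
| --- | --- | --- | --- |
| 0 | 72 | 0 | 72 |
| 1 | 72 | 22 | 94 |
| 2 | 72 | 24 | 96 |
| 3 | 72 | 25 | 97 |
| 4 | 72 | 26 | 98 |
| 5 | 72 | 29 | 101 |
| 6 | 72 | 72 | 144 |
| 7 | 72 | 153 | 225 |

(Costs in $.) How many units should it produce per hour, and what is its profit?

Tabulate TR − TC: q=0: -72; q=1: -92; q=2: -92; q=3: -91; q=4: -90; q=5: -91; q=6: -132; q=7: -211.
Profit is highest at q = 0. Equivalently, the lowest AVC in the table is 29/5 ≈ $5.80 at q = 5, and P = $2 falls below it — price never covers variable cost, so the firm shuts down and loses only its fixed cost.

q = 0 (shut down); profit = -$72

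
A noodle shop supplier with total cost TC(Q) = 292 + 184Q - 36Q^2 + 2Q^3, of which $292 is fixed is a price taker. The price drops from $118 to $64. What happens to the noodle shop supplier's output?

Output falls from 11 to 10

AVC = 184 - 36Q + 2Q^2, minimized at Q = 9 where min AVC = $22. MC = 184 - 72Q + 6Q^2.
At P = $118 ≥ min AVC, set P = MC on the rising branch: Q = 11.
At P = $64 ≥ min AVC, set P = MC: Q = 10. The firm stays open but cuts output.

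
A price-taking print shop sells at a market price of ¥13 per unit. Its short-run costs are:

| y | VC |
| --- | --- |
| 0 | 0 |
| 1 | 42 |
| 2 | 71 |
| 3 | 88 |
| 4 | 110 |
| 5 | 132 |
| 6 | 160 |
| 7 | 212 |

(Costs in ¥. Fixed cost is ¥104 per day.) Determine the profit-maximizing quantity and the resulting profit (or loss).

y = 0 (shut down); profit = -¥104

Profit at each row (π = 13y − TC): y=0: -104; y=1: -133; y=2: -149; y=3: -153; y=4: -162; y=5: -171; y=6: -186; y=7: -225.
Profit is highest at y = 0. Equivalently, the lowest AVC in the table is 132/5 ≈ ¥26.40 at y = 5, and P = ¥13 falls below it — price never covers variable cost, so the firm shuts down and loses only its fixed cost.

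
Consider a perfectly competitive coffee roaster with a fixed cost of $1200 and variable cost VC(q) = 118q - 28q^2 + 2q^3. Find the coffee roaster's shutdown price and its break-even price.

AVC = 118 - 28q + 2q^2; minimized at q = 7, giving min AVC = $20. That is the shutdown price.
ATC = 1200/q + 118 - 28q + 2q^2. Setting dATC/dq = −1200/q^2 − 28 + 4q = 0 gives q = 10 (since 4·10^3 − 28·10^2 = 1200).
min ATC = 1200/10 + 118 − 28·10 + 2·10^2 = $158. That is the break-even price.
For $20 ≤ P < $158 the firm produces at a loss; below $20 it shuts down.

Shutdown price = $20; break-even price = $158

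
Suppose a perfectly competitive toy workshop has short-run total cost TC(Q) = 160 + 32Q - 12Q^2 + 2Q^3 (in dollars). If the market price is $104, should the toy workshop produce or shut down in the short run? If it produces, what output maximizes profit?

Produce at Q = 6

Variable cost is VC = 32Q - 12Q^2 + 2Q^3, so AVC = VC/Q = 32 - 12Q + 2Q^2 and MC = dTC/dQ = 32 - 24Q + 6Q^2.
The AVC parabola has its vertex at Q = 12/4 = 3, where AVC = 32 - 12·3 + 2·3^2 = $14.
P = $104 exceeds min AVC = $14, so the firm stays open.
P = MC gives -72 - 24Q + 6Q^2 = 0, with roots -2 and 6. Take the larger (rising MC): Q* = 6.
Check: AVC at Q = 6 is $32 ≤ P, so revenue covers variable cost.
Profit = P·Q − TC = 104·6 − 352 = $272.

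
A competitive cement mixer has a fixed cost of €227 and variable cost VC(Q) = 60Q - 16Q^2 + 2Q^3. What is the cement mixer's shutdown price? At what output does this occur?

Short-run supply begins at min AVC. From VC = 60Q - 16Q^2 + 2Q^3, AVC = 60 - 16Q + 2Q^2.
dAVC/dQ = -16 + 4Q = 0 gives Q = 4. min AVC = 60 - 16·4 + 2·4^2 = 28.
For P < €28 the firm produces nothing.

€28 per unit, at Q = 4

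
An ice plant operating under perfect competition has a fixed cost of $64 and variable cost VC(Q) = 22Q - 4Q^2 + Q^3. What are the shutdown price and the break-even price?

Shutdown price = $18; break-even price = $38

AVC = 22 - 4Q + Q^2; minimized at Q = 2, giving min AVC = $18. That is the shutdown price.
ATC = 64/Q + 22 - 4Q + Q^2. Setting dATC/dQ = −64/Q^2 − 4 + 2Q = 0 gives Q = 4 (since 2·4^3 − 4·4^2 = 64).
min ATC = 64/4 + 22 − 4·4 + 4^2 = $38. That is the break-even price.
Between these two prices the firm operates at a loss; above $38 it earns a profit.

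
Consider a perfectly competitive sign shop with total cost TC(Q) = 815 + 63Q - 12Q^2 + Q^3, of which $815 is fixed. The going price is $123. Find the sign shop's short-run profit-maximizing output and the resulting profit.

AVC = 63 - 12Q + Q^2; min AVC = $27 at Q = 6. Since P = $123 ≥ min AVC, the firm produces.
With MC = 63 - 24Q + 3Q^2, P = MC on the upward-sloping part at Q* = 10.
TR = 123·10 = 1230. TC = 815 + 430 = 1245. Profit = 1230 − 1245 = -$15.
By producing, the firm covers all variable cost plus $800 of fixed cost; shutting down would lose the full $815.

Profit = -$15 at Q = 10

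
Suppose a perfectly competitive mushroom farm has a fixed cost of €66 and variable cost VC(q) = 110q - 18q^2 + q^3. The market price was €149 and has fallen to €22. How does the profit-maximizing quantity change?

MC = 110 - 36q + 3q^2; the shutdown threshold is min AVC = €29 (at q = 9).
At P = €149 ≥ min AVC, set P = MC on the rising branch: q = 13.
At P = €22 < min AVC = €29, price no longer covers variable cost at any output, so the firm shuts down: q = 0.

Output falls from 13 to 0 (the firm shuts down)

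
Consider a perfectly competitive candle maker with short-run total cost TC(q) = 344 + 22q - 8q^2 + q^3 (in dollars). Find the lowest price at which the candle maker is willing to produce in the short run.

The shutdown price is the minimum of AVC. VC = 22q - 8q^2 + q^3, so AVC = 22 - 8q + q^2.
dAVC/dq = -8 + 2q = 0 gives q = 4. min AVC = 22 - 8·4 + 4^2 = 6.
The firm shuts down for any P below $6.

$6 per unit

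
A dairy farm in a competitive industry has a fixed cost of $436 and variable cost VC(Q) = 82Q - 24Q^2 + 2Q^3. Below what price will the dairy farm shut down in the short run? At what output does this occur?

$10 per unit, at Q = 6

The shutdown price is the minimum of AVC. VC = 82Q - 24Q^2 + 2Q^3, so AVC = 82 - 24Q + 2Q^2.
At the minimum of AVC, MC = AVC. MC = 82 - 48Q + 6Q^2; setting MC = AVC gives 4Q^2 - 24Q = 0, so Q = 6. min AVC = 10.
So the shutdown price is $10.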